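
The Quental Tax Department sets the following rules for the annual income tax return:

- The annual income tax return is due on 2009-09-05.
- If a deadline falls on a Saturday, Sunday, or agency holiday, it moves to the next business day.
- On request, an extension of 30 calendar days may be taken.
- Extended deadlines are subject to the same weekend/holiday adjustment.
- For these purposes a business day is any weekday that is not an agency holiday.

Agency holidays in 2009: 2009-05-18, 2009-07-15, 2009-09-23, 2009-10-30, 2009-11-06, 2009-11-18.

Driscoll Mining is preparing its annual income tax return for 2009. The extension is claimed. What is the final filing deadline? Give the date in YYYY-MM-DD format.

2009-10-07

The statutory due date is 2009-09-05.
2009-09-05 falls on a Saturday. Rolling to the next business day gives 2009-09-07, a Monday.
Add the 30 calendar-day extension to 2009-09-07: 2009-10-07.
Since 2009-10-07 is a Wednesday and not a holiday, the date is unchanged.
Final deadline: 2009-10-07.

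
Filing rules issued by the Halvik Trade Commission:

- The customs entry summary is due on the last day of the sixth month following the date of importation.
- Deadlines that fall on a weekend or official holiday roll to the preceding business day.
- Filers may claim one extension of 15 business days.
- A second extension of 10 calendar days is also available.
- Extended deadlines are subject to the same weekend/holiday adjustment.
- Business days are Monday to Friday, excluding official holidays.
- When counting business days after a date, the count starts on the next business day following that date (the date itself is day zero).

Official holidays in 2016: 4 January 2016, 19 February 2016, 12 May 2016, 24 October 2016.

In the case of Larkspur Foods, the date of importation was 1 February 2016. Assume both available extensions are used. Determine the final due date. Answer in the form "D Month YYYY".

30 September 2016

6 months after 1 February 2016 is August 2016; that month ends on 31 August 2016.
31 August 2016 is a Wednesday and not a listed holiday, so it stands.
The 15-business-day extension runs from 31 August 2016 to 21 September 2016.
Since 21 September 2016 is a Wednesday and not a holiday, the date is unchanged.
The 10-calendar-day extension moves the deadline from 21 September 2016 to 1 October 2016.
1 October 2016 is a Saturday; the preceding business day is 30 September 2016 (Friday).
Deadline: 30 September 2016.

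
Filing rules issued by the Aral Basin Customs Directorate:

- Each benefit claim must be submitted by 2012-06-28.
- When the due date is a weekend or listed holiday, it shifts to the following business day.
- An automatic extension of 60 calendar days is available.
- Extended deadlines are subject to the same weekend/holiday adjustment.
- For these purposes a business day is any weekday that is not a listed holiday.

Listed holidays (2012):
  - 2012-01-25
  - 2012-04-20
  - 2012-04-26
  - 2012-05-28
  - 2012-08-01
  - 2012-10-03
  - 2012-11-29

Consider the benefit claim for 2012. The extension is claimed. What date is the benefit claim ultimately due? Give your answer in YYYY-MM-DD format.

The stated deadline is 2012-06-28.
2012-06-28 is a Thursday and not a listed holiday, so it stands.
Applying the 60-calendar-day extension: 2012-06-28 + 60 days = 2012-08-27.
2012-08-27 falls on a Monday, which is a business day, so no adjustment is needed.
Final deadline: 2012-08-27.

2012-08-27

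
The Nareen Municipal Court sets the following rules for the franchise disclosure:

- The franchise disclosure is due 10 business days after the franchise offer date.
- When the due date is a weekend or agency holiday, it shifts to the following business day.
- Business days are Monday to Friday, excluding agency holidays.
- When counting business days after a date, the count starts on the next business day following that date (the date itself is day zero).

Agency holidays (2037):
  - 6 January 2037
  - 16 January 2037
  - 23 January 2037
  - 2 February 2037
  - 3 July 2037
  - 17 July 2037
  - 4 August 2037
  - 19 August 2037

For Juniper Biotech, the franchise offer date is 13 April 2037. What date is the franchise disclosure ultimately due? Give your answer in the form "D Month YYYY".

27 April 2037

Starting the day after 13 April 2037 and counting 10 business days lands on 27 April 2037.
27 April 2037 falls on a Monday, which is a business day, so no adjustment is needed.
Final deadline: 27 April 2037.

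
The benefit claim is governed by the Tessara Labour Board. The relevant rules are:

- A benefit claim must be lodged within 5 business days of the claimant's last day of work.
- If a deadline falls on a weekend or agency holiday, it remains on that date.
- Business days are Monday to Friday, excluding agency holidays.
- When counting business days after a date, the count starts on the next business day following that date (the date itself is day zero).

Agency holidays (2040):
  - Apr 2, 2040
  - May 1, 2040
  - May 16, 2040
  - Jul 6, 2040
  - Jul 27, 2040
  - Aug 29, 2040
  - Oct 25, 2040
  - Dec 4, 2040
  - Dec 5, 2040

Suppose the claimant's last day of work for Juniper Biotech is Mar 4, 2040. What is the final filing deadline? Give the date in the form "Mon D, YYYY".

5 business days after Mar 4, 2040, excluding weekends and holidays, is Mar 9, 2040.
Mar 9, 2040 is a Friday; no weekend or holiday adjustment applies.
So the filing is due Mar 9, 2040.

Mar 9, 2040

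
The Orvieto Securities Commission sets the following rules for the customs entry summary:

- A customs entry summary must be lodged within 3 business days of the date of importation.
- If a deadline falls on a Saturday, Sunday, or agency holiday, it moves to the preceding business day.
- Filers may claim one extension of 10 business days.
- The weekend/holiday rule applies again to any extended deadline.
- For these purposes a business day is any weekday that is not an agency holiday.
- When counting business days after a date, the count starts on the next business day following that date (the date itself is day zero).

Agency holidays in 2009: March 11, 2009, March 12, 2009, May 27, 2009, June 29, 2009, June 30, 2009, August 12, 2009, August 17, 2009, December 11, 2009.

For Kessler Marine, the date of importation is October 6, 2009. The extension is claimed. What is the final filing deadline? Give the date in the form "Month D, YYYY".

Starting the day after October 6, 2009 and counting 3 business days lands on October 9, 2009.
October 9, 2009 is a Friday and not a listed holiday, so it stands.
The 10-business-day extension runs from October 9, 2009 to October 23, 2009.
Since October 23, 2009 is a Friday and not a holiday, the date is unchanged.
Final deadline: October 23, 2009.

October 23, 2009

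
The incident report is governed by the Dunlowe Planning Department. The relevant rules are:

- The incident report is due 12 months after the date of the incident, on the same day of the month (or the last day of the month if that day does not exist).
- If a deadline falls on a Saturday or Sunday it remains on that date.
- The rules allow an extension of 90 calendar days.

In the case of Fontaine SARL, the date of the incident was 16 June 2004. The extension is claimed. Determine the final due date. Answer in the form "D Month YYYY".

Moving 12 months forward from 16 June 2004 on the corresponding day gives 16 June 2005.
16 June 2005 falls on a Thursday. The rules make no weekend/holiday allowance, so it remains 16 June 2005.
Add the 90 calendar-day extension to 16 June 2005: 14 September 2005.
14 September 2005 is a Wednesday; no weekend or holiday adjustment applies.
The final due date is 14 September 2005.

14 September 2005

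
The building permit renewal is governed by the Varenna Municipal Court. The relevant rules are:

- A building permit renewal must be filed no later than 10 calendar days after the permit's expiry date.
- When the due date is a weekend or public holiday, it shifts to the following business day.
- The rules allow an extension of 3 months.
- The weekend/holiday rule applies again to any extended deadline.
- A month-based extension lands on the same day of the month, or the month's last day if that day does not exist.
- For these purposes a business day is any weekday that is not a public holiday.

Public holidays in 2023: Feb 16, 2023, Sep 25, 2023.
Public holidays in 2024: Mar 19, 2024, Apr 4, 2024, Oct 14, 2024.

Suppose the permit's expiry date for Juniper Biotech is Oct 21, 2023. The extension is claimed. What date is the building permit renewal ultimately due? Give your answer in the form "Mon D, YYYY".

From Oct 21, 2023, 10 calendar days later is Oct 31, 2023.
Since Oct 31, 2023 is a Tuesday and not a holiday, the date is unchanged.
Add 3 months to Oct 31, 2023: Jan 31, 2024.
Jan 31, 2024 (Wednesday) is already a business day.
Deadline: Jan 31, 2024.

Jan 31, 2024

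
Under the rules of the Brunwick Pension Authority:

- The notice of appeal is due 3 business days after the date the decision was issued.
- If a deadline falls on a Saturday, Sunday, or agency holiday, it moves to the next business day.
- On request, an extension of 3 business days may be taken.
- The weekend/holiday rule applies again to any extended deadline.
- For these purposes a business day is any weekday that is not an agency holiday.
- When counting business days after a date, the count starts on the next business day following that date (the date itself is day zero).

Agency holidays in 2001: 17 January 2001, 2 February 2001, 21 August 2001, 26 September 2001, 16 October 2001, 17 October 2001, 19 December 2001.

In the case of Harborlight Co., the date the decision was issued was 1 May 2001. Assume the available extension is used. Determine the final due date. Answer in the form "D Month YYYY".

Counting 3 business days after 1 May 2001 (skipping weekends and listed holidays) reaches 4 May 2001.
4 May 2001 falls on a Friday, which is a business day, so no adjustment is needed.
Applying the 3-business-day extension: 3 business days after 4 May 2001 is 9 May 2001.
Since 9 May 2001 is a Wednesday and not a holiday, the date is unchanged.
Deadline: 9 May 2001.

9 May 2001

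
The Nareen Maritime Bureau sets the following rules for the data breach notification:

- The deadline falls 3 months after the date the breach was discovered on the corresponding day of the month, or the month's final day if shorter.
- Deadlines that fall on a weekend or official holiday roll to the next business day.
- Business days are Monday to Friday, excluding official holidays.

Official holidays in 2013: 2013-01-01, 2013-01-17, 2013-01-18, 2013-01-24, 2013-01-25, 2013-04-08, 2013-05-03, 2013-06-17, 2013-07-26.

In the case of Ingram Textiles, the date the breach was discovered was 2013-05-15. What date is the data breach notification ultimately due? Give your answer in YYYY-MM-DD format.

2013-08-15

3 months after 2013-05-15, on the same day of the month, is 2013-08-15.
2013-08-15 (Thursday) is already a business day.
Final deadline: 2013-08-15.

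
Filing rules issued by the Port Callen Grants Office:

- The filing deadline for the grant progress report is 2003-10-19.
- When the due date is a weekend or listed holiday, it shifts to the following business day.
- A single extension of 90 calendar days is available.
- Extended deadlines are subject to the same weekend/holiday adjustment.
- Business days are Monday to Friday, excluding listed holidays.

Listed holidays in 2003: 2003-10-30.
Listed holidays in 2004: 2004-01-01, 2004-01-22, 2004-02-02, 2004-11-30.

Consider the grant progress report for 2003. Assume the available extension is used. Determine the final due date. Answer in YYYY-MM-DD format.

2004-01-19

The stated deadline is 2003-10-19.
2003-10-19 falls on a Sunday. Rolling to the next business day gives 2003-10-20, a Monday.
Add the 90 calendar-day extension to 2003-10-20: 2004-01-18.
2004-01-18 is a Sunday; the next business day is 2004-01-19 (Monday).
Final deadline: 2004-01-19.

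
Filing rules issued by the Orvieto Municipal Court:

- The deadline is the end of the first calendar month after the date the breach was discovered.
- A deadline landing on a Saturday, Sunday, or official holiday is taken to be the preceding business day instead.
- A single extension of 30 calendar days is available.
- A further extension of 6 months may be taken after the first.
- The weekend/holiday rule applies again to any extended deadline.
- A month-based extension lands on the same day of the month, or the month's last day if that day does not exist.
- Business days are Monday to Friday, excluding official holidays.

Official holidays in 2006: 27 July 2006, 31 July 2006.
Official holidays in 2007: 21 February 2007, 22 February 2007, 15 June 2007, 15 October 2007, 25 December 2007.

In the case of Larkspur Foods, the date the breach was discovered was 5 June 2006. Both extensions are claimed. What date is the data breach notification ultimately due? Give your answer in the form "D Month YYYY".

23 February 2007

The first month after 5 June 2006 is July 2006, whose last day is 31 July 2006.
Because 31 July 2006 is a listed holiday, the deadline becomes 28 July 2006 (Friday).
Add the 30 calendar-day extension to 28 July 2006: 27 August 2006.
Because 27 August 2006 is a Sunday, the deadline becomes 25 August 2006 (Friday).
The 6 months extension carries 25 August 2006 to 25 February 2007.
25 February 2007 is a Sunday, so it moves to the preceding business day, 23 February 2007 (Friday).
Final deadline: 23 February 2007.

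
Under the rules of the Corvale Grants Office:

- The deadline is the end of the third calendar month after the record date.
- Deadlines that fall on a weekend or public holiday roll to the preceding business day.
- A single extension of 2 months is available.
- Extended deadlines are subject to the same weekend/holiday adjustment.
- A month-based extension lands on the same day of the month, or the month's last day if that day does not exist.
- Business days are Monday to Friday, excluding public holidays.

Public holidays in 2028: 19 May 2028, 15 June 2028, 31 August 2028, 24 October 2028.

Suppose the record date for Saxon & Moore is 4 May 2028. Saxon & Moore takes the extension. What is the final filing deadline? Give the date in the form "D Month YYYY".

3 months after 4 May 2028 is August 2028; that month ends on 31 August 2028.
31 August 2028 falls on a listed holiday. Rolling to the preceding business day gives 30 August 2028, a Wednesday.
The 2 months extension carries 30 August 2028 to 30 October 2028.
30 October 2028 is a Monday and not a listed holiday, so it stands.
Deadline: 30 October 2028.

30 October 2028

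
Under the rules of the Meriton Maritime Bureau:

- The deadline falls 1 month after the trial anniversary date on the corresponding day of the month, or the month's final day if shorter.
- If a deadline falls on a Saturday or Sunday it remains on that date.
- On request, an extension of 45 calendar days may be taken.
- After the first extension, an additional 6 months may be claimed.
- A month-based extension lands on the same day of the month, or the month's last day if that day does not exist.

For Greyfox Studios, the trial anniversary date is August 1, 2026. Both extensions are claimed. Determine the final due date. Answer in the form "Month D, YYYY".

April 16, 2027

1 month from August 1, 2026 is September 1, 2026.
No adjustment is made for weekends or holidays, so September 1, 2026 stands.
The 45-calendar-day extension moves the deadline from September 1, 2026 to October 16, 2026.
No adjustment is made for weekends or holidays, so October 16, 2026 stands.
Add 6 months to October 16, 2026: April 16, 2027.
April 16, 2027 falls on a Friday. The rules make no weekend/holiday allowance, so it remains April 16, 2027.
The final due date is April 16, 2027.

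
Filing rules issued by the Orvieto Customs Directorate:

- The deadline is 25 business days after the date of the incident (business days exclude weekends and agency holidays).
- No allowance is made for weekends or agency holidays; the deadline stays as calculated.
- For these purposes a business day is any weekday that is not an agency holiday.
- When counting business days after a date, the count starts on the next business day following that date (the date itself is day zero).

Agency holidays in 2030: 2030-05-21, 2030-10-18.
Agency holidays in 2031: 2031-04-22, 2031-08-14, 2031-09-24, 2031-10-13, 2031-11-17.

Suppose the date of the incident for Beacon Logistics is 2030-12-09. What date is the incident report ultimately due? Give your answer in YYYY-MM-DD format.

Starting the day after 2030-12-09 and counting 25 business days lands on 2031-01-13.
No adjustment is made for weekends or holidays, so 2031-01-13 stands.
The final due date is 2031-01-13.

2031-01-13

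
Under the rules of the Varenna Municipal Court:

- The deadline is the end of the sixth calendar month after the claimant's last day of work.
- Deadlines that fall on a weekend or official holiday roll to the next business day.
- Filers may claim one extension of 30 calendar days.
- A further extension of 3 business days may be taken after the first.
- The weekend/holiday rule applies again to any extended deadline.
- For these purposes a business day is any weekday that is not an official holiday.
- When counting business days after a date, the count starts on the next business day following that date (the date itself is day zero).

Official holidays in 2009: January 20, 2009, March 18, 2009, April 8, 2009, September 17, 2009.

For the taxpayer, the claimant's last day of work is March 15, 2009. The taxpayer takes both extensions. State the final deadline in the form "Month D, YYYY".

November 4, 2009

6 months after March 15, 2009 is September 2009; that month ends on September 30, 2009.
September 30, 2009 falls on a Wednesday, which is a business day, so no adjustment is needed.
With the 30-day extension, September 30, 2009 becomes October 30, 2009.
October 30, 2009 (Friday) is already a business day.
Counting 3 further business days from October 30, 2009 reaches November 4, 2009.
November 4, 2009 is a Wednesday and not a listed holiday, so it stands.
Final deadline: November 4, 2009.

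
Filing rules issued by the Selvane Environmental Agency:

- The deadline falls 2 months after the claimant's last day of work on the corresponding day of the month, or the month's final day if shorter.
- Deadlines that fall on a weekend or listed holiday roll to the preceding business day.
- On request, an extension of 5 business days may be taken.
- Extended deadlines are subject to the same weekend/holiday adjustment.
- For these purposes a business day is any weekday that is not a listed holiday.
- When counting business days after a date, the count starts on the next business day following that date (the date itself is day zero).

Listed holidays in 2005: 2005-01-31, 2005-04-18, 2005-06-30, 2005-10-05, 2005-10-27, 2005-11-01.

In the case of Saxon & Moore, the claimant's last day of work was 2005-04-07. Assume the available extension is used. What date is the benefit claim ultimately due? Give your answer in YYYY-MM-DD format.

2005-06-14

Moving 2 months forward from 2005-04-07 on the corresponding day gives 2005-06-07.
2005-06-07 (Tuesday) is already a business day.
Counting 5 further business days from 2005-06-07 reaches 2005-06-14.
Since 2005-06-14 is a Tuesday and not a holiday, the date is unchanged.
So the filing is due 2005-06-14.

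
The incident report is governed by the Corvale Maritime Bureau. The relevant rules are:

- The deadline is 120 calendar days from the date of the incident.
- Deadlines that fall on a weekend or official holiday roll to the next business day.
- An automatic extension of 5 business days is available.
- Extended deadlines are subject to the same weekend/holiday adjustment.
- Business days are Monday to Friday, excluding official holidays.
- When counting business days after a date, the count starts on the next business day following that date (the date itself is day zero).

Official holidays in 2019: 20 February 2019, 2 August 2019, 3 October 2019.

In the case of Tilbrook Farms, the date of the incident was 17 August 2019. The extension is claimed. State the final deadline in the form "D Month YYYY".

23 December 2019

Adding 120 calendar days to 17 August 2019 gives 15 December 2019.
Because 15 December 2019 is a Sunday, the deadline becomes 16 December 2019 (Monday).
Applying the 5-business-day extension: 5 business days after 16 December 2019 is 23 December 2019.
Since 23 December 2019 is a Monday and not a holiday, the date is unchanged.
So the filing is due 23 December 2019.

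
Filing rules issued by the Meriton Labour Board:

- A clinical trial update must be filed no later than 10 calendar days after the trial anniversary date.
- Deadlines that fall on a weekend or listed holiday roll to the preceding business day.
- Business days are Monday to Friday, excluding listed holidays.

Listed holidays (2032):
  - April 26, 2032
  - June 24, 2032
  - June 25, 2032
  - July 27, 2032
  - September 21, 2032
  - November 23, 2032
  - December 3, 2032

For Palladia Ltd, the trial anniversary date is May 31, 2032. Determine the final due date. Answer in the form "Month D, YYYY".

June 10, 2032

Trigger date May 31, 2032 + 10 calendar days = June 10, 2032.
June 10, 2032 (Thursday) is already a business day.
So the filing is due June 10, 2032.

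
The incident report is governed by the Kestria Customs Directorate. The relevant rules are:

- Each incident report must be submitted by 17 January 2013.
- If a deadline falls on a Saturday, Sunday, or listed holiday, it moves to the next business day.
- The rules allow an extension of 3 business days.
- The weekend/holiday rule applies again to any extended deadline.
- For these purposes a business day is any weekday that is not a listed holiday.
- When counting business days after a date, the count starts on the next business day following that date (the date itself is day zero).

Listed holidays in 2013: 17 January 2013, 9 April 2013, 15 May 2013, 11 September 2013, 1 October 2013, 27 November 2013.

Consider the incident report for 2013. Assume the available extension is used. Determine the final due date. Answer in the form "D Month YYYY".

23 January 2013

The stated deadline is 17 January 2013.
17 January 2013 falls on a listed holiday. Rolling to the next business day gives 18 January 2013, a Friday.
Counting 3 further business days from 18 January 2013 reaches 23 January 2013.
23 January 2013 is a Wednesday and not a listed holiday, so it stands.
Deadline: 23 January 2013.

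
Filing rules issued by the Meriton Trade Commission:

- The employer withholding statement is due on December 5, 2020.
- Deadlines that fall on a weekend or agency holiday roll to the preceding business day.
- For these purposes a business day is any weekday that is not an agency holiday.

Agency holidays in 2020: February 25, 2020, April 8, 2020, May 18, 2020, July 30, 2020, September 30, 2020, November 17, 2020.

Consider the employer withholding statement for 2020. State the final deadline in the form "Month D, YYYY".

Start from the fixed due date, December 5, 2020.
December 5, 2020 is a Saturday; the preceding business day is December 4, 2020 (Friday).
The final due date is December 4, 2020.

December 4, 2020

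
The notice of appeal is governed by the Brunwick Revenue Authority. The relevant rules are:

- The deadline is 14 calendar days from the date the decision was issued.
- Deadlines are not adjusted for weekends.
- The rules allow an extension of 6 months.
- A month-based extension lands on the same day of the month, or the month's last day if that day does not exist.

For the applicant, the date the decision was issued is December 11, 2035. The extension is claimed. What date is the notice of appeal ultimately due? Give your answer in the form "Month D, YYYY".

June 25, 2036

Adding 14 calendar days to December 11, 2035 gives December 25, 2035.
December 25, 2035 is a Tuesday; no weekend or holiday adjustment applies.
Applying the 6 months extension: 6 months after December 25, 2035 is June 25, 2036.
June 25, 2036 falls on a Wednesday. The rules make no weekend/holiday allowance, so it remains June 25, 2036.
Final deadline: June 25, 2036.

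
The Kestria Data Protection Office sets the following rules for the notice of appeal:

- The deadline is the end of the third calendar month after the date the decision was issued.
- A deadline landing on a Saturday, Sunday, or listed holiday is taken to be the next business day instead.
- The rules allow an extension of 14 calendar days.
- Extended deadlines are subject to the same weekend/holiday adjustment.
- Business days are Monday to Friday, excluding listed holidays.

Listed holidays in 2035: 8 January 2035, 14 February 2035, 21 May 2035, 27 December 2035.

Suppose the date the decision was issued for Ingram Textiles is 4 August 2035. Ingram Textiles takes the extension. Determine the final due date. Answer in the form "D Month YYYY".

14 December 2035

3 months after 4 August 2035 is November 2035; that month ends on 30 November 2035.
Since 30 November 2035 is a Friday and not a holiday, the date is unchanged.
With the 14-day extension, 30 November 2035 becomes 14 December 2035.
14 December 2035 (Friday) is already a business day.
So the filing is due 14 December 2035.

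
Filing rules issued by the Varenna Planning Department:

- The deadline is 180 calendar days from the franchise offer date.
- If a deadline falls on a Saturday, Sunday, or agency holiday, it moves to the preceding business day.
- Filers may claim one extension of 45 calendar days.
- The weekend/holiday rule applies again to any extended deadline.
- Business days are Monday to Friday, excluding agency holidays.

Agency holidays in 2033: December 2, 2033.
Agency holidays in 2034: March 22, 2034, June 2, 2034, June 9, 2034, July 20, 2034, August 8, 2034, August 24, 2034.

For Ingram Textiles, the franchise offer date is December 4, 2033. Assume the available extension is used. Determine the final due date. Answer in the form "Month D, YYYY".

July 14, 2034

From December 4, 2033, 180 calendar days later is June 2, 2034.
June 2, 2034 is a listed holiday, so it moves to the preceding business day, June 1, 2034 (Thursday).
Add the 45 calendar-day extension to June 1, 2034: July 16, 2034.
Because July 16, 2034 is a Sunday, the deadline becomes July 14, 2034 (Friday).
So the filing is due July 14, 2034.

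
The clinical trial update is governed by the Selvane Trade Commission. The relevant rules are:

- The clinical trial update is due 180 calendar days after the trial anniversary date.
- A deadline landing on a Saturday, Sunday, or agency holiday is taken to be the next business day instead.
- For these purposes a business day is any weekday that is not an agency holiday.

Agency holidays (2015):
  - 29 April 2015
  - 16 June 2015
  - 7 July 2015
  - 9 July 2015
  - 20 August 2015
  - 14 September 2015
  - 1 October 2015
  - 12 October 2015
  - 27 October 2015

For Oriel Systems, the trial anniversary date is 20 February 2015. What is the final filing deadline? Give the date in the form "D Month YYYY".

19 August 2015

Trigger date 20 February 2015 + 180 calendar days = 19 August 2015.
19 August 2015 is a Wednesday and not a listed holiday, so it stands.
Deadline: 19 August 2015.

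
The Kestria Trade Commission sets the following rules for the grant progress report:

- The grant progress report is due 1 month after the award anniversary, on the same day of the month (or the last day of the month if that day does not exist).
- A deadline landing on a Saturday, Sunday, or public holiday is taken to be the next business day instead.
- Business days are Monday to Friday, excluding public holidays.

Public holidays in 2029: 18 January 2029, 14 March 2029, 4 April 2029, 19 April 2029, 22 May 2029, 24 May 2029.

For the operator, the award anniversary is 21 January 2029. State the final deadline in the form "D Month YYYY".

21 February 2029

Moving 1 month forward from 21 January 2029 on the corresponding day gives 21 February 2029.
21 February 2029 (Wednesday) is already a business day.
So the filing is due 21 February 2029.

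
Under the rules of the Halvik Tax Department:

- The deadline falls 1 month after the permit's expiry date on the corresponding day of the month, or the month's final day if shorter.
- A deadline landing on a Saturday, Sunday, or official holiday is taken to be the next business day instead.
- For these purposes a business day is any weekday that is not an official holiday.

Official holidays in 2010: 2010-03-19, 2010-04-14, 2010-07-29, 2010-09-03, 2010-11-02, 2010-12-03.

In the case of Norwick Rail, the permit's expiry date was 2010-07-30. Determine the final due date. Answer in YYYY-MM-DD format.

1 month from 2010-07-30 is 2010-08-30.
2010-08-30 (Monday) is already a business day.
Final deadline: 2010-08-30.

2010-08-30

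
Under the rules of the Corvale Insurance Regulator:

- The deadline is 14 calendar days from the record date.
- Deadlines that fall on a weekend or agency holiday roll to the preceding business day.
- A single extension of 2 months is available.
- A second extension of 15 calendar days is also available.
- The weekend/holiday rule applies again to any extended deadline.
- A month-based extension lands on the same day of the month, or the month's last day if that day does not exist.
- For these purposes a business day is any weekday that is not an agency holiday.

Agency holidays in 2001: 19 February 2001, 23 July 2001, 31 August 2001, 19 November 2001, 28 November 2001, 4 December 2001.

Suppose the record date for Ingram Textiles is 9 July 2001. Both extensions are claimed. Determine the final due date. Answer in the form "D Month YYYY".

Adding 14 calendar days to 9 July 2001 gives 23 July 2001.
23 July 2001 is a listed holiday; the preceding business day is 20 July 2001 (Friday).
Add 2 months to 20 July 2001: 20 September 2001.
20 September 2001 falls on a Thursday, which is a business day, so no adjustment is needed.
Applying the 15-calendar-day extension: 20 September 2001 + 15 days = 5 October 2001.
5 October 2001 falls on a Friday, which is a business day, so no adjustment is needed.
Final deadline: 5 October 2001.

5 October 2001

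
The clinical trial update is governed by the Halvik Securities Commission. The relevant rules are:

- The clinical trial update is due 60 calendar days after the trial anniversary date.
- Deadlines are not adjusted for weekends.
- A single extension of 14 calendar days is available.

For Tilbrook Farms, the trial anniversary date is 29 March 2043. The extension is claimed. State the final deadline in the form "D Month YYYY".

11 June 2043

60 calendar days after 29 March 2043 is 28 May 2043.
No adjustment is made for weekends or holidays, so 28 May 2043 stands.
The 14-calendar-day extension moves the deadline from 28 May 2043 to 11 June 2043.
No adjustment is made for weekends or holidays, so 11 June 2043 stands.
Deadline: 11 June 2043.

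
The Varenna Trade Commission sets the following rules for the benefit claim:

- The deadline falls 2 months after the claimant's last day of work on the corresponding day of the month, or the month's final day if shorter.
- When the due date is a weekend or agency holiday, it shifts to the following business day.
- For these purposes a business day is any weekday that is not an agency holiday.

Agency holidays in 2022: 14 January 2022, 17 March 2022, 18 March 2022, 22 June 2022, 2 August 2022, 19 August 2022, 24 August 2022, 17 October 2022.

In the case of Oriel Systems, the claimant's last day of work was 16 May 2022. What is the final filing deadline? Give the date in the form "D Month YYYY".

18 July 2022

2 months from 16 May 2022 is 16 July 2022.
16 July 2022 falls on a Saturday. Rolling to the next business day gives 18 July 2022, a Monday.
The final due date is 18 July 2022.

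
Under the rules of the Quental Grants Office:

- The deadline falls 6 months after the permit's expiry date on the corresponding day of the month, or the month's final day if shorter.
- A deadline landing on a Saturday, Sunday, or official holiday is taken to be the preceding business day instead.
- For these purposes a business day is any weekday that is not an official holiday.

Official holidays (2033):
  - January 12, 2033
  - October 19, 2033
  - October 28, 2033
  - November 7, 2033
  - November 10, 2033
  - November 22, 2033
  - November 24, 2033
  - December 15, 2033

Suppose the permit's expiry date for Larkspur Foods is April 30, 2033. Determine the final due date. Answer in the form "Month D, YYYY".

Moving 6 months forward from April 30, 2033 on the corresponding day gives October 30, 2033.
Because October 30, 2033 is a Sunday, the deadline becomes October 27, 2033 (Thursday).
So the filing is due October 27, 2033.

October 27, 2033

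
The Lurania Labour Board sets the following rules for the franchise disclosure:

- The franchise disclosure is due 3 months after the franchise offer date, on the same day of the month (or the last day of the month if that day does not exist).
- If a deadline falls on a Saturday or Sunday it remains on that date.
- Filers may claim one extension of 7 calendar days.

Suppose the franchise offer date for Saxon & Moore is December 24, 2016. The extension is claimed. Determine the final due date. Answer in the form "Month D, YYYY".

March 31, 2017

3 months from December 24, 2016 is March 24, 2017.
March 24, 2017 is a Friday; no weekend or holiday adjustment applies.
The 7-calendar-day extension moves the deadline from March 24, 2017 to March 31, 2017.
March 31, 2017 is a Friday; no weekend or holiday adjustment applies.
Deadline: March 31, 2017.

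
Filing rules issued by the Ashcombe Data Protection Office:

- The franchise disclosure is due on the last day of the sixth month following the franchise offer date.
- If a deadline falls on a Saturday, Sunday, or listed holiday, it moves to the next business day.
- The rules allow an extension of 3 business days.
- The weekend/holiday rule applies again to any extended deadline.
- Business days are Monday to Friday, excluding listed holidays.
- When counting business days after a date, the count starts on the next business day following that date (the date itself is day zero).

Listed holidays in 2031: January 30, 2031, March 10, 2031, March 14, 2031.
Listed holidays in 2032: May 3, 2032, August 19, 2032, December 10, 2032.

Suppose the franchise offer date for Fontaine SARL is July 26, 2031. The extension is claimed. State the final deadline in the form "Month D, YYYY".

February 5, 2032

The sixth month after July 26, 2031 is January 2032, whose last day is January 31, 2032.
Because January 31, 2032 is a Saturday, the deadline becomes February 2, 2032 (Monday).
Counting 3 further business days from February 2, 2032 reaches February 5, 2032.
February 5, 2032 is a Thursday and not a listed holiday, so it stands.
The final due date is February 5, 2032.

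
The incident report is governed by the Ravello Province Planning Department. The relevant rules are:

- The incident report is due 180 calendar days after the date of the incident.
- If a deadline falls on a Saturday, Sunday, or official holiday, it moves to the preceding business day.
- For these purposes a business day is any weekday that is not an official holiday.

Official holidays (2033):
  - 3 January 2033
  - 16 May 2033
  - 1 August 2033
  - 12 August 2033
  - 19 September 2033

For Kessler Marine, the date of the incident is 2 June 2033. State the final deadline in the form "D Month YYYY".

29 November 2033

From 2 June 2033, 180 calendar days later is 29 November 2033.
29 November 2033 is a Tuesday and not a listed holiday, so it stands.
Deadline: 29 November 2033.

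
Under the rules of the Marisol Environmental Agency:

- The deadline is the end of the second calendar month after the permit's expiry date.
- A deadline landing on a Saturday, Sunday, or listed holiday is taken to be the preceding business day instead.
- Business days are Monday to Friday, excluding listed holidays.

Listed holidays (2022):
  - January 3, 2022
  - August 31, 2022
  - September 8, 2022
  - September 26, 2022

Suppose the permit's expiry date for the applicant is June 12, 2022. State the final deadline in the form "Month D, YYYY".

August 30, 2022

2 months after June 12, 2022 is August 2022; that month ends on August 31, 2022.
August 31, 2022 is a listed holiday, so it moves to the preceding business day, August 30, 2022 (Tuesday).
The final due date is August 30, 2022.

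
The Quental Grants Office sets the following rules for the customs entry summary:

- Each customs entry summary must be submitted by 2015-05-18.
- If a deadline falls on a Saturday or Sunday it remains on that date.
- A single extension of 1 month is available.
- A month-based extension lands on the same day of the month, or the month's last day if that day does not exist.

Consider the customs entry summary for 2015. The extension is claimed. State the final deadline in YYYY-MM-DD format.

The statutory due date is 2015-05-18.
2015-05-18 falls on a Monday. The rules make no weekend/holiday allowance, so it remains 2015-05-18.
Applying the 1 month extension: 1 month after 2015-05-18 is 2015-06-18.
No adjustment is made for weekends or holidays, so 2015-06-18 stands.
So the filing is due 2015-06-18.

2015-06-18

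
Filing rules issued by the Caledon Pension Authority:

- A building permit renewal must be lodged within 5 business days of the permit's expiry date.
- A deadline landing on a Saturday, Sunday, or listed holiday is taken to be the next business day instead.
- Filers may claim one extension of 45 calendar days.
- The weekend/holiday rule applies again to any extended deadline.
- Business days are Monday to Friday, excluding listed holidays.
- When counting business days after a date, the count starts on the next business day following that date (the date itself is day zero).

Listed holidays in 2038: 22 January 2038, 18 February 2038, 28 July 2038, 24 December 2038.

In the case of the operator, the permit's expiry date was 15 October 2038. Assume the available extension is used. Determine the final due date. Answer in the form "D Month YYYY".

Counting 5 business days after 15 October 2038 (skipping weekends and listed holidays) reaches 22 October 2038.
22 October 2038 is a Friday and not a listed holiday, so it stands.
Add the 45 calendar-day extension to 22 October 2038: 6 December 2038.
6 December 2038 is a Monday and not a listed holiday, so it stands.
So the filing is due 6 December 2038.

6 December 2038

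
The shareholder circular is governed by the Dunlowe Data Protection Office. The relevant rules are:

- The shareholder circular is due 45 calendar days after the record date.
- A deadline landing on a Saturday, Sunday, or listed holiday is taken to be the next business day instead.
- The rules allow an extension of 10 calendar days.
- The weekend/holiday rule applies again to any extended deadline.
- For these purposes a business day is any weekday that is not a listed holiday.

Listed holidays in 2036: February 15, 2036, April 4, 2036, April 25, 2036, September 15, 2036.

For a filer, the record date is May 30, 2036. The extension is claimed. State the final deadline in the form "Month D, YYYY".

45 calendar days after May 30, 2036 is July 14, 2036.
Since July 14, 2036 is a Monday and not a holiday, the date is unchanged.
The 10-calendar-day extension moves the deadline from July 14, 2036 to July 24, 2036.
July 24, 2036 falls on a Thursday, which is a business day, so no adjustment is needed.
Final deadline: July 24, 2036.

July 24, 2036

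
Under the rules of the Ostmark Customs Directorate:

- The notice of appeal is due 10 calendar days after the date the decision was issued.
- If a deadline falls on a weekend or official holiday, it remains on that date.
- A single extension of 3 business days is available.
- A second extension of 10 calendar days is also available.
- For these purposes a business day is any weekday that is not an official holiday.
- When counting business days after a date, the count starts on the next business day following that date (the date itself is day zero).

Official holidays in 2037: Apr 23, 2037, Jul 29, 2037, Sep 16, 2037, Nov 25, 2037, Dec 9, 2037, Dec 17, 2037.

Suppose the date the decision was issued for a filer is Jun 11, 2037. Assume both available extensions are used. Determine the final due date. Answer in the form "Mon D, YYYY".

Adding 10 calendar days to Jun 11, 2037 gives Jun 21, 2037.
Jun 21, 2037 is a Sunday; no weekend or holiday adjustment applies.
Applying the 3-business-day extension: 3 business days after Jun 21, 2037 is Jun 24, 2037.
Jun 24, 2037 is a Wednesday; no weekend or holiday adjustment applies.
With the 10-day extension, Jun 24, 2037 becomes Jul 4, 2037.
Jul 4, 2037 falls on a Saturday. The rules make no weekend/holiday allowance, so it remains Jul 4, 2037.
Final deadline: Jul 4, 2037.

Jul 4, 2037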